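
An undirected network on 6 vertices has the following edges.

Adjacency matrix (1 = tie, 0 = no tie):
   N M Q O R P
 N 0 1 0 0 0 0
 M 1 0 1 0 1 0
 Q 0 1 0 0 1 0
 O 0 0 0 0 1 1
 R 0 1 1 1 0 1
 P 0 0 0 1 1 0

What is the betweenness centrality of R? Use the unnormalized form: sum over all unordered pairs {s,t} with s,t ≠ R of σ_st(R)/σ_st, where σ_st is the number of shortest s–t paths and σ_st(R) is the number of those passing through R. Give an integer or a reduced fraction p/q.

6

Pairs whose geodesics pass through R — N–O: 1; N–P: 1; M–O: 1; M–P: 1; Q–O: 1; Q–P: 1.
All other pairs contribute 0.
Summing the contributions gives betweenness(R) = 6.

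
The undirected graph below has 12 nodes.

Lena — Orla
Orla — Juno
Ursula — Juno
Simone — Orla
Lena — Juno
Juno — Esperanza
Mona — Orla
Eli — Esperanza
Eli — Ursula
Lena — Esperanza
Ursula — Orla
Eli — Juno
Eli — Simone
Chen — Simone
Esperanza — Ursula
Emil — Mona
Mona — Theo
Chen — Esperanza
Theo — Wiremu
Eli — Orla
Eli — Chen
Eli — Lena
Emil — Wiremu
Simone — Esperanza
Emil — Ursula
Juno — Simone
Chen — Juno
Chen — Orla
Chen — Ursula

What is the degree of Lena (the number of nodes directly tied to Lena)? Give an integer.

4

Lena is directly tied to Eli, Esperanza, Juno, and Orla. That is 4 neighbors, so the degree of Lena is 4.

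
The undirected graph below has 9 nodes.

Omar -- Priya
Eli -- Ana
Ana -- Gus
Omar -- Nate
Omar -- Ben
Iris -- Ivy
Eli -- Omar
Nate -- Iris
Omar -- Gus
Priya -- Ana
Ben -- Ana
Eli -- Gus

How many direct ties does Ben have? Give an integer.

Ben is directly tied to Ana and Omar. That is 2 neighbors, so the degree of Ben is 2.

2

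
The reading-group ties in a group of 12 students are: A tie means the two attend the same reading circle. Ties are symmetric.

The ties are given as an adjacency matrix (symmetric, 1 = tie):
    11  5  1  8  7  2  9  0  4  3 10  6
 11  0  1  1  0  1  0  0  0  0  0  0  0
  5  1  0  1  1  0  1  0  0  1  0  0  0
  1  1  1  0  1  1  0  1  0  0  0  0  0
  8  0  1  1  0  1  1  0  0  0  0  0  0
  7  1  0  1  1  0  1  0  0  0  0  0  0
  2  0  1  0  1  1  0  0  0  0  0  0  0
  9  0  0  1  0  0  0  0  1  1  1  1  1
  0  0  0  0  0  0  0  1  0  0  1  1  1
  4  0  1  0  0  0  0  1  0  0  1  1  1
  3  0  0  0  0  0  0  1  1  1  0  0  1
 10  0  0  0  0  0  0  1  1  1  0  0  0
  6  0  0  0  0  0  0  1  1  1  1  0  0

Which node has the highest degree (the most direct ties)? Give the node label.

Degrees — 0:4, 1:5, 2:3, 3:4, 4:5, 5:5, 6:4, 7:4, 8:4, 9:6, 10:3, 11:3.
The maximum is 6, attained only by 9.

9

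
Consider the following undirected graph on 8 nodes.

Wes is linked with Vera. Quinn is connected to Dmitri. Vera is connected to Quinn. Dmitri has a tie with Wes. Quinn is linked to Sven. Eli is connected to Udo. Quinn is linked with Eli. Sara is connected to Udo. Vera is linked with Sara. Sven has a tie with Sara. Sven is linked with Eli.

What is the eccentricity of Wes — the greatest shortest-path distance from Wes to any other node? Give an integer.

3

Distances from Wes: Dmitri:1, Eli:3, Quinn:2, Sara:2, Sven:3, Udo:3, Vera:1.
The largest is 3 (to Sven, Eli, and Udo), so the eccentricity of Wes is 3.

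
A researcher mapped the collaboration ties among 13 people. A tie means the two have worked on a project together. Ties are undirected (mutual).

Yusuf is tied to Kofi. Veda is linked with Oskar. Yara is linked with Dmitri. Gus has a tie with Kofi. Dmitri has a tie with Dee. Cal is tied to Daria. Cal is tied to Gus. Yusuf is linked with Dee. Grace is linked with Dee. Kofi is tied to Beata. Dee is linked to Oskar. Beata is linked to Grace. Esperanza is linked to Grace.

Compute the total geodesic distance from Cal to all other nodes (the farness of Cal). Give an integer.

45

Distances from Cal: Beata:3, Daria:1, Dee:4, Dmitri:5, Esperanza:5, Grace:4, Gus:1, Kofi:2, Oskar:5, Veda:6, Yara:6, Yusuf:3.
Sum = 3 + 1 + 4 + 5 + 5 + 4 + 1 + 2 + 5 + 6 + 6 + 3 = 45.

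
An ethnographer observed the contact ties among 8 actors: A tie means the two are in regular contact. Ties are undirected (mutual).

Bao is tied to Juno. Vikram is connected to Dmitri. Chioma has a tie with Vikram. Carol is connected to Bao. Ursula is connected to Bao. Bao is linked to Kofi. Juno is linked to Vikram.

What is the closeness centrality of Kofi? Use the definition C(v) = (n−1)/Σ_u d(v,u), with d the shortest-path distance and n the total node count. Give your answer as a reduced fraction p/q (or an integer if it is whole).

Distances from Kofi: Bao:1, Carol:2, Chioma:4, Dmitri:4, Juno:2, Ursula:2, Vikram:3. Sum = 18.
n = 8, so closeness = 7/18.

7/18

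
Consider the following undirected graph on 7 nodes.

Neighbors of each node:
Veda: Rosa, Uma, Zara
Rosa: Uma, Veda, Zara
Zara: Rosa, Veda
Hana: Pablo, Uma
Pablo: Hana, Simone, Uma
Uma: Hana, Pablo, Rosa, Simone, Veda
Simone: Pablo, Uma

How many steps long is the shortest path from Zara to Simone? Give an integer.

3

One shortest route is Zara – Rosa – Uma – Simone, which uses 3 edges, and at distance 2 from Zara we only reach {Uma}, which does not include Simone. So d(Zara,Simone) = 3.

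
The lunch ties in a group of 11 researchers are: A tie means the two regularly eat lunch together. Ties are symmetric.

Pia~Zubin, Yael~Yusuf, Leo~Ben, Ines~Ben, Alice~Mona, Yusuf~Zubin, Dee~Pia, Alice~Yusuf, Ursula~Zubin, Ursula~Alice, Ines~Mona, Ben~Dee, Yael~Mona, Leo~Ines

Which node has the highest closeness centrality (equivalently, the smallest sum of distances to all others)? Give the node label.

Mona

Farness (sum of distances to all others) for each node — Alice:22, Ben:24, Dee:25, Ines:22, Leo:27, Mona:21, Pia:24, Ursula:25, Yael:24, Yusuf:23, Zubin:23.
The smallest farness is 21, for Mona, so Mona has the highest closeness.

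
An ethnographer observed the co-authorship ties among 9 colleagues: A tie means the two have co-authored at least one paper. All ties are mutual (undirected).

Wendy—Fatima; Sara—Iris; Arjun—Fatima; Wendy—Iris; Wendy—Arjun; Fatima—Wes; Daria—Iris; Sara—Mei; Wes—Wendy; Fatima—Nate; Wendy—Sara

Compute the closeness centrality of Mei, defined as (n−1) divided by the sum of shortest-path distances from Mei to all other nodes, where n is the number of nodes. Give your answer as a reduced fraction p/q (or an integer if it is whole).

8/21

Distances from Mei: Arjun:3, Daria:3, Fatima:3, Iris:2, Nate:4, Sara:1, Wendy:2, Wes:3. Sum = 21.
n = 9, so closeness = 8/21.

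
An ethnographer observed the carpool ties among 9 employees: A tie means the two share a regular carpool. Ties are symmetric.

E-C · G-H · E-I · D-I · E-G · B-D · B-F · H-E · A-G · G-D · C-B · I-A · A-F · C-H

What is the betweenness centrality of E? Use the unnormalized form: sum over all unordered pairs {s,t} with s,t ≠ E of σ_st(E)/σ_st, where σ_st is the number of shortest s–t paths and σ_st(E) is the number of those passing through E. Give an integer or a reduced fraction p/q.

10/3

Pairs whose geodesics pass through E — I–G: 1/3; I–C: 1; I–H: 1; A–C: 2/4; G–C: 1/2.
All other pairs contribute 0.
Summing the contributions gives betweenness(E) = 10/3.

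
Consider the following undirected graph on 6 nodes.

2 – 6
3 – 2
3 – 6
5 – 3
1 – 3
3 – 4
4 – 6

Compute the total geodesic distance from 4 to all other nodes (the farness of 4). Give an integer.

Distances from 4: 1:2, 2:2, 3:1, 5:2, 6:1.
Sum = 2 + 2 + 1 + 2 + 1 = 8.

8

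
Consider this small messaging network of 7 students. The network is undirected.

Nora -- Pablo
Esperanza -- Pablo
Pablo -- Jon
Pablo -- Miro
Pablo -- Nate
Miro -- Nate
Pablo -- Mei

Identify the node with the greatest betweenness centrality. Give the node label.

Unnormalized betweenness of each node: Esperanza:0, Jon:0, Mei:0, Miro:0, Nate:0, Nora:0, Pablo:14.
Pablo has the largest value, 14, making it the main broker — the node through which the most shortest paths run.

Pablo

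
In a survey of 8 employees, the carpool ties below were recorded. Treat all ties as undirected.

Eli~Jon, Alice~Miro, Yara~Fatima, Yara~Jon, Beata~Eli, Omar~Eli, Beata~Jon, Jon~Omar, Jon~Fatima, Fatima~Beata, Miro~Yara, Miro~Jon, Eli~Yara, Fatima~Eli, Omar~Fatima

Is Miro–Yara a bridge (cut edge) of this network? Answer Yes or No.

Even without that edge, Miro still reaches Yara via Miro – Jon – Yara, so the network stays connected. Not a bridge.

No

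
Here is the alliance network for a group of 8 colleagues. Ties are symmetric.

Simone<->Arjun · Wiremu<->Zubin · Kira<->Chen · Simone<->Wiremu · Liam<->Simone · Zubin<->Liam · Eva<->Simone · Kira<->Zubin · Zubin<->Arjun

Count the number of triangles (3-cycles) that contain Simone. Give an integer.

0

Simone's neighbors are Arjun, Eva, Liam, and Wiremu, but none of them are tied to each other, so no triangle contains Simone.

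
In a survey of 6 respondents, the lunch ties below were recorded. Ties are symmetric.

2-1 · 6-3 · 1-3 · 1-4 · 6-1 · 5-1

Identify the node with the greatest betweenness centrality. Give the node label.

1

Unnormalized betweenness of each node: 1:9, 2:0, 3:0, 4:0, 5:0, 6:0.
1 has the largest value, 9, making it the main broker — the node through which the most shortest paths run.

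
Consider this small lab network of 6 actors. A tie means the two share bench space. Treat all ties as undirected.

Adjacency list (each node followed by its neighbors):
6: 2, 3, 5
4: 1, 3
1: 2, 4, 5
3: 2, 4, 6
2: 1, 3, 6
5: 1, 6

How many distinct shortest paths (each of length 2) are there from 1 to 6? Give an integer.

2

The shortest distance is 2. The length-2 paths are: 1–5–6; 1–2–6.
That gives 2 distinct shortest paths.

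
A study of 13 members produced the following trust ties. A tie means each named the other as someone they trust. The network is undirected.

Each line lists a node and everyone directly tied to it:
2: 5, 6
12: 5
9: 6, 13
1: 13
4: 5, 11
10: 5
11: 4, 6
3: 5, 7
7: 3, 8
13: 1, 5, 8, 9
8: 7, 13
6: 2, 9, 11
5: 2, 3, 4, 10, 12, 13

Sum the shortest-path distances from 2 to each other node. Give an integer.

25

Distances from 2: 1:3, 3:2, 4:2, 5:1, 6:1, 7:3, 8:3, 9:2, 10:2, 11:2, 12:2, 13:2.
Sum = 3 + 2 + 2 + 1 + 1 + 3 + 3 + 2 + 2 + 2 + 2 + 2 = 25.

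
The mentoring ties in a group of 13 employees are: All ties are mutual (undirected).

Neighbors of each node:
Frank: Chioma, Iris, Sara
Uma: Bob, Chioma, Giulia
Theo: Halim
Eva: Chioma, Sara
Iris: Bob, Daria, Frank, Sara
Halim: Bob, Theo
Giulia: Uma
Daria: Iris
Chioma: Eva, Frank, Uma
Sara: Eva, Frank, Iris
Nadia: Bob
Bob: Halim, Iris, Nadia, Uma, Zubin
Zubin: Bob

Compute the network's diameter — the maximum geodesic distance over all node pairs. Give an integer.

5

Eccentricity of each node (its greatest distance to any other): Bob:3, Chioma:4, Daria:4, Eva:5, Frank:4, Giulia:4, Halim:4, Iris:3, Nadia:4, Sara:4, Theo:5, Uma:3, Zubin:4.
The maximum eccentricity is 5, realized for instance by the pair Theo–Eva via Theo – Halim – Bob – Uma – Chioma – Eva. So the diameter is 5.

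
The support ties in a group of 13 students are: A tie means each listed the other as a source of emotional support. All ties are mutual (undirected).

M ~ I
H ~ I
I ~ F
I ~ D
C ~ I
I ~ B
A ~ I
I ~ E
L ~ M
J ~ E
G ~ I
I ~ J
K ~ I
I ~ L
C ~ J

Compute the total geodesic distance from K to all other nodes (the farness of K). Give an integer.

23

Distances from K: A:2, B:2, C:2, D:2, E:2, F:2, G:2, H:2, I:1, J:2, L:2, M:2.
Sum = 2 + 2 + 2 + 2 + 2 + 2 + 2 + 2 + 1 + 2 + 2 + 2 = 23.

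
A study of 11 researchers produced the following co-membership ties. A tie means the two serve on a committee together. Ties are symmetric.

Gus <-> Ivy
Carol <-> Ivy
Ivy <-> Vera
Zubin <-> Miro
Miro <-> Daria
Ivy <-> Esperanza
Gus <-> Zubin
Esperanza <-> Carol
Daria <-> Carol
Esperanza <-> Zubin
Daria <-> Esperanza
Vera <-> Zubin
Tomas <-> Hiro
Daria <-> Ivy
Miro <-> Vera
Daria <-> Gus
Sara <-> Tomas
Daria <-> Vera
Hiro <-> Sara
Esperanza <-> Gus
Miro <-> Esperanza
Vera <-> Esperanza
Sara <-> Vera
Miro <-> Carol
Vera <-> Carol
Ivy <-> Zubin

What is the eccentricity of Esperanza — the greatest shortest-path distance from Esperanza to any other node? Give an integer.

Distances from Esperanza: Carol:1, Daria:1, Gus:1, Hiro:3, Ivy:1, Miro:1, Sara:2, Tomas:3, Vera:1, Zubin:1.
The largest is 3 (to Tomas and Hiro), so the eccentricity of Esperanza is 3.

3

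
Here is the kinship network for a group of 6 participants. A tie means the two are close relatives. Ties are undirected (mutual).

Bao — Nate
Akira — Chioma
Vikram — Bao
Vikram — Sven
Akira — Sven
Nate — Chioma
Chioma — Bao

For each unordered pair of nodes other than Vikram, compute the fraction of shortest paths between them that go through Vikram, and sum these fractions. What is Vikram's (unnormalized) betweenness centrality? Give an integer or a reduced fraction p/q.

Pairs whose geodesics pass through Vikram — Bao–Sven: 1; Sven–Nate: 1/2.
All other pairs contribute 0.
Summing the contributions gives betweenness(Vikram) = 3/2.

3/2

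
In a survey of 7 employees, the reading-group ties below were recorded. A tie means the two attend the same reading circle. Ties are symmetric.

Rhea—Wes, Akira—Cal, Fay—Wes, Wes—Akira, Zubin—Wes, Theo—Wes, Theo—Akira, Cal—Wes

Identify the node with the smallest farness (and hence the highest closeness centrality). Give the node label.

Farness (sum of distances to all others) for each node — Akira:9, Cal:10, Fay:11, Rhea:11, Theo:10, Wes:6, Zubin:11.
The smallest farness is 6, for Wes, so Wes has the highest closeness.

Wes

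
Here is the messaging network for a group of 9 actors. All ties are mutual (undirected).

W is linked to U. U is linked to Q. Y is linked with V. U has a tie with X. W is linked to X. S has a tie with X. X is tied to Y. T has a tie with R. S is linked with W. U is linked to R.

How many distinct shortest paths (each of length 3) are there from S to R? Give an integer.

The shortest distance is 3. The length-3 paths are: S–X–U–R; S–W–U–R.
That gives 2 distinct shortest paths.

2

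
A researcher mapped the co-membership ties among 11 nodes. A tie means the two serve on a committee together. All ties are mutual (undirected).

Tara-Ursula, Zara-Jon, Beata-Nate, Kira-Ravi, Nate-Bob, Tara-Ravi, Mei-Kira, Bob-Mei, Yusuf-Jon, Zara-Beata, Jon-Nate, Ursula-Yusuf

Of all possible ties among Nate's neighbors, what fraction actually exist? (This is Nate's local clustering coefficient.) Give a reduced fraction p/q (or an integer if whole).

0

Nate's neighbors: Beata, Bob, and Jon (k = 3).
Possible neighbor pairs: C(3,2) = 3. Edges among them: none → e = 0.
Clustering(Nate) = 0/3 = 0.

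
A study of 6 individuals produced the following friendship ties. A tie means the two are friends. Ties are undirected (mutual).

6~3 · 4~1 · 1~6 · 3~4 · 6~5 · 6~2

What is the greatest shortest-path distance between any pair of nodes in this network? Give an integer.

Eccentricity of each node (its greatest distance to any other): 1:2, 2:3, 3:2, 4:3, 5:3, 6:2.
The maximum eccentricity is 3, realized for instance by the pair 4–2 via 4 – 1 – 6 – 2. So the diameter is 3.

3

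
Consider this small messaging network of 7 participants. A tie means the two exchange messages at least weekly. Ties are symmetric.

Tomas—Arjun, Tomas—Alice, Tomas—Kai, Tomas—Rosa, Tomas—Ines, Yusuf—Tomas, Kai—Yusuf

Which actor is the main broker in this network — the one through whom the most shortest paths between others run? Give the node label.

Unnormalized betweenness of each node: Alice:0, Arjun:0, Ines:0, Kai:0, Rosa:0, Tomas:14, Yusuf:0.
Tomas has the largest value, 14, making it the main broker — the node through which the most shortest paths run.

Tomas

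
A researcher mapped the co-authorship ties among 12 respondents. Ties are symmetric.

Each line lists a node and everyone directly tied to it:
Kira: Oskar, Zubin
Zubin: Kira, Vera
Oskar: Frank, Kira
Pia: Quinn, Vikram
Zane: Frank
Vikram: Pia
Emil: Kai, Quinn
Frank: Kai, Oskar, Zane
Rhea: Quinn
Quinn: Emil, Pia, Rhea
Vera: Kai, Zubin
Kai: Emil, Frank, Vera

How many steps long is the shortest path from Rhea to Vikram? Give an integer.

3

One shortest route is Rhea – Quinn – Pia – Vikram, which uses 3 edges, and at distance 2 from Rhea we only reach {Emil, Pia}, which does not include Vikram. So d(Rhea,Vikram) = 3.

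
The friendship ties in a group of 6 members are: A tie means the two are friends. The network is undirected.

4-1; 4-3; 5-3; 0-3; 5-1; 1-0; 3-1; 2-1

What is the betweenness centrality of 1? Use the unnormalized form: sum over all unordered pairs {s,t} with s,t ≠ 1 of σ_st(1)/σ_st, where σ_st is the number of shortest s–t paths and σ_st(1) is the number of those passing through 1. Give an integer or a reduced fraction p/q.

Pairs whose geodesics pass through 1 — 0–2: 1; 0–4: 1/2; 0–5: 1/2; 2–4: 1; 2–3: 1; 2–5: 1; 4–5: 1/2.
All other pairs contribute 0.
Summing the contributions gives betweenness(1) = 11/2.

11/2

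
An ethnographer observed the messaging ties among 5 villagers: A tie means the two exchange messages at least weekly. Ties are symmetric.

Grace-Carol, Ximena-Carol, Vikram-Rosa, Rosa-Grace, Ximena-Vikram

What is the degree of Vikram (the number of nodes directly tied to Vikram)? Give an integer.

2

Vikram is directly tied to Rosa and Ximena. That is 2 neighbors, so the degree of Vikram is 2.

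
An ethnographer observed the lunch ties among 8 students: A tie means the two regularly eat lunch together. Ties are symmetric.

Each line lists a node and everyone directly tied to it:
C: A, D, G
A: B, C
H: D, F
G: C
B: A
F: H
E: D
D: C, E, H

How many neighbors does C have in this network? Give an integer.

3

C is directly tied to A, D, and G. That is 3 neighbors, so the degree of C is 3.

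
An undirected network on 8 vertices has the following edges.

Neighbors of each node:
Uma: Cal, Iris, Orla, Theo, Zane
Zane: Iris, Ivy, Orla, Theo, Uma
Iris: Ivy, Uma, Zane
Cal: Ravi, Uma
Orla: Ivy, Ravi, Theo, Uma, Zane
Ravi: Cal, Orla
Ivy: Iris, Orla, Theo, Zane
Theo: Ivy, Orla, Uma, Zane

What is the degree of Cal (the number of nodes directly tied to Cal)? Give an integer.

2

Cal is directly tied to Ravi and Uma. That is 2 neighbors, so the degree of Cal is 2.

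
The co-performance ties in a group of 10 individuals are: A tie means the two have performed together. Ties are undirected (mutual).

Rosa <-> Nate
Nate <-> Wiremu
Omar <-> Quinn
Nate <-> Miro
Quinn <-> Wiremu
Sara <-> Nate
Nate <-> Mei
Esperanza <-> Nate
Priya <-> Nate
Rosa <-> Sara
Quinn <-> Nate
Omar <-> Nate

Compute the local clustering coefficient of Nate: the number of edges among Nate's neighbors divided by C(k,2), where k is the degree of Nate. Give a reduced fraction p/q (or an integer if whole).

Nate's neighbors: Esperanza, Mei, Miro, Omar, Priya, Quinn, Rosa, Sara, and Wiremu (k = 9).
Possible neighbor pairs: C(9,2) = 36. Edges among them: Omar–Quinn, Quinn–Wiremu, Rosa–Sara → e = 3.
Clustering(Nate) = 3/36 = 1/12.

1/12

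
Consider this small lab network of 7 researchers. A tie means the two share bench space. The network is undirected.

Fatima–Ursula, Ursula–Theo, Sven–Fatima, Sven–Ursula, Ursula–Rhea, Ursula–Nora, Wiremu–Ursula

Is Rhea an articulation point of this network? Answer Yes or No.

Even without Rhea, every remaining node can still reach every other (the residual graph is connected), so Rhea is not a cut vertex.

No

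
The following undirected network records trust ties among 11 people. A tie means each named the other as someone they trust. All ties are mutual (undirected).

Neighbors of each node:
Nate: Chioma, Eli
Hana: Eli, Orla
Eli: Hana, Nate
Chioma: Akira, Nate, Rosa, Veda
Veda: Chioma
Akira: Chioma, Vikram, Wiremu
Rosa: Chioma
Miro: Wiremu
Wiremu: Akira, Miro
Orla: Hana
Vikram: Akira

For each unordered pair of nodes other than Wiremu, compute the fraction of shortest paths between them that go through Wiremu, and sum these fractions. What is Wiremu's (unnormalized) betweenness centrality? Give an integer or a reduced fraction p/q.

Pairs whose geodesics pass through Wiremu — Miro–Eli: 1; Miro–Chioma: 1; Miro–Akira: 1; Miro–Rosa: 1; Miro–Hana: 1; Miro–Vikram: 1; Miro–Veda: 1; Miro–Orla: 1; Miro–Nate: 1.
All other pairs contribute 0.
Summing the contributions gives betweenness(Wiremu) = 9.

9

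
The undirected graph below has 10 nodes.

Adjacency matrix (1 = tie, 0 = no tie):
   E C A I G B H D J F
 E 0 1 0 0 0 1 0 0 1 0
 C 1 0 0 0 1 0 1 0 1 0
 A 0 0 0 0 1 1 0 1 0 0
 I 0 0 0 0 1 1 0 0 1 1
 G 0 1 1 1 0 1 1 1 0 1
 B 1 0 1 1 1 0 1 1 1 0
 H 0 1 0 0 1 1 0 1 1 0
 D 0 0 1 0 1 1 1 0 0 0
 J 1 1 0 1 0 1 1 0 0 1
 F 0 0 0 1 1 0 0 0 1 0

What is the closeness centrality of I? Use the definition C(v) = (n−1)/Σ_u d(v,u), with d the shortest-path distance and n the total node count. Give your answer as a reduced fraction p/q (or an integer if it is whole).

Distances from I: A:2, B:1, C:2, D:2, E:2, F:1, G:1, H:2, J:1. Sum = 14.
n = 10, so closeness = 9/14.

9/14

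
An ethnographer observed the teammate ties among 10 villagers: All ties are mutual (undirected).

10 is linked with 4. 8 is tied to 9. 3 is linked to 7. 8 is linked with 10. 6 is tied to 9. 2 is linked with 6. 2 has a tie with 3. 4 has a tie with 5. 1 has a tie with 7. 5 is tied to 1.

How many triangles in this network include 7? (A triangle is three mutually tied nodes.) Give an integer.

0

7's neighbors are 1 and 3, but none of them are tied to each other, so no triangle contains 7.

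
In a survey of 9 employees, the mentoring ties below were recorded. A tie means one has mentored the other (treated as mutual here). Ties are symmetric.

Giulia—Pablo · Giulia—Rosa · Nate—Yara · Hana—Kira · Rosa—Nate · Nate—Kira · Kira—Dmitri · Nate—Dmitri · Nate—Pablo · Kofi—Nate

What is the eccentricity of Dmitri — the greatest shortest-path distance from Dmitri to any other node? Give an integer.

Distances from Dmitri: Giulia:3, Hana:2, Kira:1, Kofi:2, Nate:1, Pablo:2, Rosa:2, Yara:2.
The largest is 3 (to Giulia), so the eccentricity of Dmitri is 3.

3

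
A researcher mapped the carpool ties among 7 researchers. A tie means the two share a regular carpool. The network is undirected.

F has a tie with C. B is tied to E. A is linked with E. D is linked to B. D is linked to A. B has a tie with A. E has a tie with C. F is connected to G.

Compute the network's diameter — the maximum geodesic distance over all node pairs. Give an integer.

Eccentricity of each node (its greatest distance to any other): A:4, B:4, C:3, D:5, E:3, F:4, G:5.
The maximum eccentricity is 5, realized for instance by the pair G–D via G – F – C – E – A – D. So the diameter is 5.

5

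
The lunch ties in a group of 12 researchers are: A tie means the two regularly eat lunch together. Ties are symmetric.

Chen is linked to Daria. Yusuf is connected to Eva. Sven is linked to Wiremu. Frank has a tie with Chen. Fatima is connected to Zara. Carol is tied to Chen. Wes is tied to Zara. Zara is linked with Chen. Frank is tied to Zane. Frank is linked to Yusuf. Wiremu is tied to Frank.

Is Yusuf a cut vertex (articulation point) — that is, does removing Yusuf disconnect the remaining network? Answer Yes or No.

Yes

Removing Yusuf leaves {Carol, Chen, Daria, Fatima, Frank, Sven, Wes, Wiremu, Zane, and Zara} with no path to {Eva}, so the network splits into 2 components. Yusuf is a cut vertex.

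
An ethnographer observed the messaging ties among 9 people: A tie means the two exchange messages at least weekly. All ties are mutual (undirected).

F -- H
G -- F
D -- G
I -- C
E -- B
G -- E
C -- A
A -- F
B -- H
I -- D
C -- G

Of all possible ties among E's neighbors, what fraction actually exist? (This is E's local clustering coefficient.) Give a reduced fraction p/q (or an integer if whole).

0

E's neighbors: B and G (k = 2).
Possible neighbor pairs: C(2,2) = 1. Edges among them: none → e = 0.
Clustering(E) = 0/1.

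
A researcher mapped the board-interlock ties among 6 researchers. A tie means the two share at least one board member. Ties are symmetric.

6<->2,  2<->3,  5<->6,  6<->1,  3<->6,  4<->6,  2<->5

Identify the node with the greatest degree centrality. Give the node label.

Degrees — 1:1, 2:3, 3:2, 4:1, 5:2, 6:5.
The maximum is 5, attained only by 6.

6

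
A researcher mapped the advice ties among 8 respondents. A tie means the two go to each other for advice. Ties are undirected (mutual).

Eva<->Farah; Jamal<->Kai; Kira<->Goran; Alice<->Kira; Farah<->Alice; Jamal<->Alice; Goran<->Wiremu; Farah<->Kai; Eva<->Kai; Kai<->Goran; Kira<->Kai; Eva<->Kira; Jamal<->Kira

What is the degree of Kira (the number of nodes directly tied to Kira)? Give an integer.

Kira is directly tied to Alice, Eva, Goran, Jamal, and Kai. That is 5 neighbors, so the degree of Kira is 5.

5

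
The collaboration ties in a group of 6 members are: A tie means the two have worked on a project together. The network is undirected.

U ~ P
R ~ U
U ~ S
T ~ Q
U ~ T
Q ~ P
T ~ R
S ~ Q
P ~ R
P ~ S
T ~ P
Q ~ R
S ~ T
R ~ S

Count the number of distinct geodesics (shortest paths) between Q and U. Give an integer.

4

The shortest distance is 2. The length-2 paths are: Q–P–U; Q–S–U; Q–R–U; Q–T–U.
That gives 4 distinct shortest paths.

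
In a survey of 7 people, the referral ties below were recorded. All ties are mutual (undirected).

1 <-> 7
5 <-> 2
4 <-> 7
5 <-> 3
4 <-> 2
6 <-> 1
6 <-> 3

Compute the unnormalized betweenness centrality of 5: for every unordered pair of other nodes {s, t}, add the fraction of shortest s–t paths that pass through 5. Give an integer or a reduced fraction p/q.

Pairs whose geodesics pass through 5 — 3–4: 1; 3–2: 1; 6–2: 1.
All other pairs contribute 0.
Summing the contributions gives betweenness(5) = 3.

3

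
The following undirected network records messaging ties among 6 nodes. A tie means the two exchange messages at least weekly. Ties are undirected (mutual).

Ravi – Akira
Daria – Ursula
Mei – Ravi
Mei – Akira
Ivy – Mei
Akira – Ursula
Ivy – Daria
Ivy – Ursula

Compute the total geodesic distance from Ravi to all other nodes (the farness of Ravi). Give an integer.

Distances from Ravi: Akira:1, Daria:3, Ivy:2, Mei:1, Ursula:2.
Sum = 1 + 3 + 2 + 1 + 2 = 9.

9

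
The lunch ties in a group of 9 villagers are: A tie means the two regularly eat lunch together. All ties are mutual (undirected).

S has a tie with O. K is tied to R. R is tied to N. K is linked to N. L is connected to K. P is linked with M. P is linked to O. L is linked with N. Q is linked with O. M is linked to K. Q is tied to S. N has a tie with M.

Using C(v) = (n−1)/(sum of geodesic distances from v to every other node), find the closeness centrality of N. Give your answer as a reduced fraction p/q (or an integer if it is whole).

Distances from N: K:1, L:1, M:1, O:3, P:2, Q:4, R:1, S:4. Sum = 17.
n = 9, so closeness = 8/17.

8/17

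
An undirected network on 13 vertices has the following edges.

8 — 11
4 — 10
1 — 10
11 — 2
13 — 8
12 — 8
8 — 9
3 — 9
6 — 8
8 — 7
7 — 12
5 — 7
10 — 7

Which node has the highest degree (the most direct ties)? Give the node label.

Degrees — 1:1, 2:1, 3:1, 4:1, 5:1, 6:1, 7:4, 8:6, 9:2, 10:3, 11:2, 12:2, 13:1.
The maximum is 6, attained only by 8.

8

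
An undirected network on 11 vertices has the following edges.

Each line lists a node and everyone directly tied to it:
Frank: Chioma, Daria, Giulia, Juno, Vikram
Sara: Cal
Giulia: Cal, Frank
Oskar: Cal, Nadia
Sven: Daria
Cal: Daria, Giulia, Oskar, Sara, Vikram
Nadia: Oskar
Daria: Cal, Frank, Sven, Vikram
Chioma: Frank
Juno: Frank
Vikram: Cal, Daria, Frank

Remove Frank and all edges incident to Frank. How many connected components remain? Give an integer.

Without Frank, the remaining ties split the others into: {Cal, Daria, Giulia, Nadia, Oskar, Sara, Sven, Vikram}; {Chioma}; {Juno}.
That's 3 separate components.

3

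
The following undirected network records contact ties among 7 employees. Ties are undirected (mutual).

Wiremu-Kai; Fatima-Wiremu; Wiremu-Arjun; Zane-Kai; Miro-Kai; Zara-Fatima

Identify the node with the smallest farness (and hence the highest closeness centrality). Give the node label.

Farness (sum of distances to all others) for each node — Arjun:14, Fatima:12, Kai:10, Miro:15, Wiremu:9, Zane:15, Zara:17.
The smallest farness is 9, for Wiremu, so Wiremu has the highest closeness.

Wiremu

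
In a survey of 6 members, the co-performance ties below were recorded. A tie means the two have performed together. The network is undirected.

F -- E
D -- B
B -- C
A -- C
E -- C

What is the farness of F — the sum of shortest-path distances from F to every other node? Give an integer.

Distances from F: A:3, B:3, C:2, D:4, E:1.
Sum = 3 + 3 + 2 + 4 + 1 = 13.

13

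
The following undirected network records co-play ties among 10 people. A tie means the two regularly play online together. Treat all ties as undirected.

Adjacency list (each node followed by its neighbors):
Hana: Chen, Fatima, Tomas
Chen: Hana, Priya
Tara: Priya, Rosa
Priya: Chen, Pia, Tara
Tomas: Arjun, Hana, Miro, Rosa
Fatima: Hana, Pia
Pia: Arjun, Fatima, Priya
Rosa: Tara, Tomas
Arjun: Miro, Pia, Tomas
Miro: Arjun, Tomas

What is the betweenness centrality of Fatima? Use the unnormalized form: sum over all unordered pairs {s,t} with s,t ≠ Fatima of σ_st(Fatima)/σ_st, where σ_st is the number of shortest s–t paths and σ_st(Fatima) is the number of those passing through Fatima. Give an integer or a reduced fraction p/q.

1

Pairs whose geodesics pass through Fatima — Hana–Pia: 1.
All other pairs contribute 0.
Summing the contributions gives betweenness(Fatima) = 1.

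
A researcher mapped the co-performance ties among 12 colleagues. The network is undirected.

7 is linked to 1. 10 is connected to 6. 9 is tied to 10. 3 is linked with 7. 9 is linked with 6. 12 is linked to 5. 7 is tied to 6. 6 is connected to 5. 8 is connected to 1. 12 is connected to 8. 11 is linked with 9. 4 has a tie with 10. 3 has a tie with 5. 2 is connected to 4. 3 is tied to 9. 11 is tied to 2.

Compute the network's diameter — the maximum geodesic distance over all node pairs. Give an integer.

6

Eccentricity of each node (its greatest distance to any other): 1:5, 2:6, 3:3, 4:5, 5:4, 6:3, 7:4, 8:6, 9:4, 10:4, 11:5, 12:5.
The maximum eccentricity is 6, realized for instance by the pair 8–2 via 8 – 1 – 7 – 6 – 10 – 4 – 2. So the diameter is 6.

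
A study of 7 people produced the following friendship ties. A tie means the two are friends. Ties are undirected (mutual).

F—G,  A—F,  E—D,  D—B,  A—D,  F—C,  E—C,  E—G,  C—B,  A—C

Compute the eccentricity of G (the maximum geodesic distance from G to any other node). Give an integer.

Distances from G: A:2, B:3, C:2, D:2, E:1, F:1.
The largest is 3 (to B), so the eccentricity of G is 3.

3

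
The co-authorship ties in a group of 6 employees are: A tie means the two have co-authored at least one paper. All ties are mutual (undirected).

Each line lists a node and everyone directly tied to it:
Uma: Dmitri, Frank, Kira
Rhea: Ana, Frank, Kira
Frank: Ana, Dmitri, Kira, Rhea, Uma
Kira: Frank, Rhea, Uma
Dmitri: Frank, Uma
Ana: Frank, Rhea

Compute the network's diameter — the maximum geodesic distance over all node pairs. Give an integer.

2

Eccentricity of each node (its greatest distance to any other): Ana:2, Dmitri:2, Frank:1, Kira:2, Rhea:2, Uma:2.
The maximum eccentricity is 2, realized for instance by the pair Uma–Rhea via Uma – Kira – Rhea. So the diameter is 2.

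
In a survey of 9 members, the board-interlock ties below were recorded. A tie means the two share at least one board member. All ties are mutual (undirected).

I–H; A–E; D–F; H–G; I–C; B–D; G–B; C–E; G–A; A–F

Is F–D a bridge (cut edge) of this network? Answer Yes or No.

Even without that edge, F still reaches D via F – A – G – B – D, so the network stays connected. Not a bridge.

No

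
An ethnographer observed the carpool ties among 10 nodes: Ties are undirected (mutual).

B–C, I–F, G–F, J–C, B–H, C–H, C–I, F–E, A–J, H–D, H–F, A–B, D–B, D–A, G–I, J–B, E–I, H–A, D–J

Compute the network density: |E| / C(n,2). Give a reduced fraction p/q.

19/45

There are 19 edges and 10 nodes, so the maximum possible is C(10,2) = 45.
Density = 19/45.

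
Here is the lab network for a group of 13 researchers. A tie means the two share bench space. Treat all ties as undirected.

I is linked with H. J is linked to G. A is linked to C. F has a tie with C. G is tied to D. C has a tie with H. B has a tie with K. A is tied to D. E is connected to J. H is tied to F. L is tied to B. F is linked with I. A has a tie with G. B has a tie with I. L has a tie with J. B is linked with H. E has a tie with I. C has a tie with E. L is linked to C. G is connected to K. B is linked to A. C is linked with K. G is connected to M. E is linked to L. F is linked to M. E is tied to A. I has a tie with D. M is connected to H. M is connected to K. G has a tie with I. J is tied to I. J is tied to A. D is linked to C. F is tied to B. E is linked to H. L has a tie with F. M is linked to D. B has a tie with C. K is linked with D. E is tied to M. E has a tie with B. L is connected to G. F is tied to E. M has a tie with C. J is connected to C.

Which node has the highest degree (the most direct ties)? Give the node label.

C

Degrees — A:6, B:8, C:10, D:6, E:9, F:7, G:7, H:6, I:7, J:6, K:5, L:6, M:7.
The maximum is 10, attained only by C.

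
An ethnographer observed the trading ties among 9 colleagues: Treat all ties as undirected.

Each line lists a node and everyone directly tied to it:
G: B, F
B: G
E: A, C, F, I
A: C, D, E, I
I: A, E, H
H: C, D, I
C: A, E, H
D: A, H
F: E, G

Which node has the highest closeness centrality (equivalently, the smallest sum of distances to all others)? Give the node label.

E

Farness (sum of distances to all others) for each node — A:15, B:28, C:16, D:20, E:13, F:16, G:21, H:19, I:16.
The smallest farness is 13, for E, so E has the highest closeness.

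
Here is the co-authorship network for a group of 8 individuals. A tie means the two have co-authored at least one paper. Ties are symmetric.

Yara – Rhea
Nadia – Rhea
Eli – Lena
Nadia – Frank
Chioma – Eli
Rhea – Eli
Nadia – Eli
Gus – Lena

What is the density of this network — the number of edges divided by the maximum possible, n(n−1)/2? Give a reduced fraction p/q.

2/7

There are 8 edges and 8 nodes, so the maximum possible is C(8,2) = 28.
Density = 8/28 = 2/7.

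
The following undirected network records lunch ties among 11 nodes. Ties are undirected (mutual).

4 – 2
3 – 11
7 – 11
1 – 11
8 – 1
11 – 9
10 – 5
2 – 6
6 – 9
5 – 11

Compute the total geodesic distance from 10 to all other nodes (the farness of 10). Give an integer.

Distances from 10: 1:3, 2:5, 3:3, 4:6, 5:1, 6:4, 7:3, 8:4, 9:3, 11:2.
Sum = 3 + 5 + 3 + 6 + 1 + 4 + 3 + 4 + 3 + 2 = 34.

34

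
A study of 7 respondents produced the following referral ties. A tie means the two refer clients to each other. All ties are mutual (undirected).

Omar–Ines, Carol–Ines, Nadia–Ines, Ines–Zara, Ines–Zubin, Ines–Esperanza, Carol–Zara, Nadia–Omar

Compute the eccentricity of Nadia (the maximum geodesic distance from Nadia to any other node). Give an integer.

2

Distances from Nadia: Carol:2, Esperanza:2, Ines:1, Omar:1, Zara:2, Zubin:2.
The largest is 2 (to Zubin, Esperanza, Carol, and Zara), so the eccentricity of Nadia is 2.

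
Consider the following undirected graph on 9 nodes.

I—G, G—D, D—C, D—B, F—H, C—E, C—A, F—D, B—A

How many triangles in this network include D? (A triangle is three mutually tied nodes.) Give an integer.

0

D's neighbors are B, C, F, and G, but none of them are tied to each other, so no triangle contains D.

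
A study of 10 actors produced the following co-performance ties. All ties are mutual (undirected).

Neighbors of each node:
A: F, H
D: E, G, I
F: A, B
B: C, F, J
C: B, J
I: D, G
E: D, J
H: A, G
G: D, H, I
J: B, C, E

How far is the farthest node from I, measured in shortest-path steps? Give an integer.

4

Distances from I: A:3, B:4, C:4, D:1, E:2, F:4, G:1, H:2, J:3.
The largest is 4 (to F, B, and C), so the eccentricity of I is 4.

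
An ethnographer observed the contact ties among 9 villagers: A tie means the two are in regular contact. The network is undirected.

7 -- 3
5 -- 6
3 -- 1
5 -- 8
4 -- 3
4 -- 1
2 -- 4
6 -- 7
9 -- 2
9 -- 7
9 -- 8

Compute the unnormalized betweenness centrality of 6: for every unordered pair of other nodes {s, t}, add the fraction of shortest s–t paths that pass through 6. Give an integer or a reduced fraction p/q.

7/2

Pairs whose geodesics pass through 6 — 4–5: 1/2; 1–5: 1; 3–5: 1; 7–5: 1.
All other pairs contribute 0.
Summing the contributions gives betweenness(6) = 7/2.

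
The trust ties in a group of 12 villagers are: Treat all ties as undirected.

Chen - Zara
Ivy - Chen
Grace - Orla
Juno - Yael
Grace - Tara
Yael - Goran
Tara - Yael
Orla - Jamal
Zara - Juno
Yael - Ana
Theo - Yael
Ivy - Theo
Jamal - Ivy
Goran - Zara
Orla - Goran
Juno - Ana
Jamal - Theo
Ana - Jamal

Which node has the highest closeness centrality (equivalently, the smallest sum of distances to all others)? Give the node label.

Farness (sum of distances to all others) for each node — Ana:21, Chen:27, Goran:20, Grace:27, Ivy:23, Jamal:20, Juno:22, Orla:21, Tara:25, Theo:21, Yael:18, Zara:23.
The smallest farness is 18, for Yael, so Yael has the highest closeness.

Yael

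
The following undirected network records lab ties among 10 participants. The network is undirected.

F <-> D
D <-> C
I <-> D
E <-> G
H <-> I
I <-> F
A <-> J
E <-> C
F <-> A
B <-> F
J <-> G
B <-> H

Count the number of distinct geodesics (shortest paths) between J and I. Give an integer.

The shortest distance is 3, and the only length-3 path is J–A–F–I. So there is exactly 1 shortest path.

1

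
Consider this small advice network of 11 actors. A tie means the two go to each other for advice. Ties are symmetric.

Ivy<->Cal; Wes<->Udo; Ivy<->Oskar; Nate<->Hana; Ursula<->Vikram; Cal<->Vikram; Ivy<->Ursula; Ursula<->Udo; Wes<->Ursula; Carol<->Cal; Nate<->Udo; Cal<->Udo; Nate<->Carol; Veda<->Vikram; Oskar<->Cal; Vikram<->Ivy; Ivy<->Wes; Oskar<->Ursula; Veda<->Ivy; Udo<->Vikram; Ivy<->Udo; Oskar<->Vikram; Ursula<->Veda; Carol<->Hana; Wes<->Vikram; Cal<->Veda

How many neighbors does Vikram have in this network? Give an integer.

Vikram is directly tied to Cal, Ivy, Oskar, Udo, Ursula, Veda, and Wes. That is 7 neighbors, so the degree of Vikram is 7.

7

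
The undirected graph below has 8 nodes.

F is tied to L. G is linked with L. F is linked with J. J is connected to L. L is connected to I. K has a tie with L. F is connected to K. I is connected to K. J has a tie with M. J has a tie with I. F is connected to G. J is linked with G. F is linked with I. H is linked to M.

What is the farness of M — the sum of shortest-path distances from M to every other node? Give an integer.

Distances from M: F:2, G:2, H:1, I:2, J:1, K:3, L:2.
Sum = 2 + 2 + 1 + 2 + 1 + 3 + 2 = 13.

13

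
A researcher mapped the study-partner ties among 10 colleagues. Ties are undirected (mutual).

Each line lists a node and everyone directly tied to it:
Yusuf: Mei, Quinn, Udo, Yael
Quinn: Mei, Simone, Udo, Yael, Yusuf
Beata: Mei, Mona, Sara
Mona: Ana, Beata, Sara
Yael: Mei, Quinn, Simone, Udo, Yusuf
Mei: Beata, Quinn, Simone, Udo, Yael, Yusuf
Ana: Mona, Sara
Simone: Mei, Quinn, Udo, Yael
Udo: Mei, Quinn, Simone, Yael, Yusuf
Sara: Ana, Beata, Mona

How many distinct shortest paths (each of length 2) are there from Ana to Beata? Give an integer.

2

The shortest distance is 2. The length-2 paths are: Ana–Mona–Beata; Ana–Sara–Beata.
That gives 2 distinct shortest paths.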